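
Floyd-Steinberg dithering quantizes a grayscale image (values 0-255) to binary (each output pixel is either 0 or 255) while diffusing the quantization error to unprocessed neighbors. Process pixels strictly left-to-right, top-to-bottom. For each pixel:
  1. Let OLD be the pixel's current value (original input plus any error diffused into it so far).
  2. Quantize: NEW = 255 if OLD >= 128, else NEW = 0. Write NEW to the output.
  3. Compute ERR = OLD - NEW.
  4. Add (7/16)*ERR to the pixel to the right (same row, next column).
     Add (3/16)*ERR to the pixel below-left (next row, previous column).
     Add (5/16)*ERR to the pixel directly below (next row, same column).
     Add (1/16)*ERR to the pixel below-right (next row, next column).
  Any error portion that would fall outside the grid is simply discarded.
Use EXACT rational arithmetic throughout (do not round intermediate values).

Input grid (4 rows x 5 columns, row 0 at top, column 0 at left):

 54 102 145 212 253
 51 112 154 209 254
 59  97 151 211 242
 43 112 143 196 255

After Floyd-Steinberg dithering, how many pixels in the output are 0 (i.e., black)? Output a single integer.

Answer: 8

Derivation:
(0,0): OLD=54 → NEW=0, ERR=54
(0,1): OLD=1005/8 → NEW=0, ERR=1005/8
(0,2): OLD=25595/128 → NEW=255, ERR=-7045/128
(0,3): OLD=384861/2048 → NEW=255, ERR=-137379/2048
(0,4): OLD=7328651/32768 → NEW=255, ERR=-1027189/32768
(1,0): OLD=11703/128 → NEW=0, ERR=11703/128
(1,1): OLD=188737/1024 → NEW=255, ERR=-72383/1024
(1,2): OLD=3314453/32768 → NEW=0, ERR=3314453/32768
(1,3): OLD=29225489/131072 → NEW=255, ERR=-4197871/131072
(1,4): OLD=473955475/2097152 → NEW=255, ERR=-60818285/2097152
(2,0): OLD=1217627/16384 → NEW=0, ERR=1217627/16384
(2,1): OLD=69260761/524288 → NEW=255, ERR=-64432679/524288
(2,2): OLD=993372747/8388608 → NEW=0, ERR=993372747/8388608
(2,3): OLD=34048911665/134217728 → NEW=255, ERR=-176608975/134217728
(2,4): OLD=494694308887/2147483648 → NEW=255, ERR=-52914021353/2147483648
(3,0): OLD=362232427/8388608 → NEW=0, ERR=362232427/8388608
(3,1): OLD=8008470735/67108864 → NEW=0, ERR=8008470735/67108864
(3,2): OLD=481653978965/2147483648 → NEW=255, ERR=-65954351275/2147483648
(3,3): OLD=794282612797/4294967296 → NEW=255, ERR=-300934047683/4294967296
(3,4): OLD=14882136533169/68719476736 → NEW=255, ERR=-2641330034511/68719476736
Output grid:
  Row 0: ..###  (2 black, running=2)
  Row 1: .#.##  (2 black, running=4)
  Row 2: .#.##  (2 black, running=6)
  Row 3: ..###  (2 black, running=8)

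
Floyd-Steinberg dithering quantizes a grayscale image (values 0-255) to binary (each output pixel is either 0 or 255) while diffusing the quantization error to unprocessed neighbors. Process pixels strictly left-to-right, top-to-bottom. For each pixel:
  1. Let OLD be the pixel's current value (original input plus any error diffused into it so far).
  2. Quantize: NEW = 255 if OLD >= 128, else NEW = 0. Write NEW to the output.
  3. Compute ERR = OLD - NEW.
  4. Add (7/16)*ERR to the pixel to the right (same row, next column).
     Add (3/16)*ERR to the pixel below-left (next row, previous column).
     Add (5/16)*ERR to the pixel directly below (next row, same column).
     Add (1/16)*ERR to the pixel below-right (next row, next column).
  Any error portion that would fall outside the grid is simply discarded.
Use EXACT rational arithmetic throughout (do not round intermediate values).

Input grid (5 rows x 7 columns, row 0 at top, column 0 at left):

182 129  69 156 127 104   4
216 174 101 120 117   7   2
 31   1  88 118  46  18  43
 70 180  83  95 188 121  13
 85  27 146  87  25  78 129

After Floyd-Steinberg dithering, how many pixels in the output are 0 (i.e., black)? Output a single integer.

Answer: 23

Derivation:
(0,0): OLD=182 → NEW=255, ERR=-73
(0,1): OLD=1553/16 → NEW=0, ERR=1553/16
(0,2): OLD=28535/256 → NEW=0, ERR=28535/256
(0,3): OLD=838721/4096 → NEW=255, ERR=-205759/4096
(0,4): OLD=6882759/65536 → NEW=0, ERR=6882759/65536
(0,5): OLD=157231217/1048576 → NEW=255, ERR=-110155663/1048576
(0,6): OLD=-703980777/16777216 → NEW=0, ERR=-703980777/16777216
(1,0): OLD=54115/256 → NEW=255, ERR=-11165/256
(1,1): OLD=412853/2048 → NEW=255, ERR=-109387/2048
(1,2): OLD=7150809/65536 → NEW=0, ERR=7150809/65536
(1,3): OLD=46844325/262144 → NEW=255, ERR=-20002395/262144
(1,4): OLD=1570346639/16777216 → NEW=0, ERR=1570346639/16777216
(1,5): OLD=1854532799/134217728 → NEW=0, ERR=1854532799/134217728
(1,6): OLD=-24982459055/2147483648 → NEW=0, ERR=-24982459055/2147483648
(2,0): OLD=241047/32768 → NEW=0, ERR=241047/32768
(2,1): OLD=5515501/1048576 → NEW=0, ERR=5515501/1048576
(2,2): OLD=1791033351/16777216 → NEW=0, ERR=1791033351/16777216
(2,3): OLD=22176748943/134217728 → NEW=255, ERR=-12048771697/134217728
(2,4): OLD=36289541823/1073741824 → NEW=0, ERR=36289541823/1073741824
(2,5): OLD=1400948492693/34359738368 → NEW=0, ERR=1400948492693/34359738368
(2,6): OLD=31922303118179/549755813888 → NEW=0, ERR=31922303118179/549755813888
(3,0): OLD=1229519143/16777216 → NEW=0, ERR=1229519143/16777216
(3,1): OLD=31431386139/134217728 → NEW=255, ERR=-2794134501/134217728
(3,2): OLD=97441602177/1073741824 → NEW=0, ERR=97441602177/1073741824
(3,3): OLD=513930669943/4294967296 → NEW=0, ERR=513930669943/4294967296
(3,4): OLD=139058897143079/549755813888 → NEW=255, ERR=-1128835398361/549755813888
(3,5): OLD=641424221040997/4398046511104 → NEW=255, ERR=-480077639290523/4398046511104
(3,6): OLD=-989536268932165/70368744177664 → NEW=0, ERR=-989536268932165/70368744177664
(4,0): OLD=223334472297/2147483648 → NEW=0, ERR=223334472297/2147483648
(4,1): OLD=3009551545301/34359738368 → NEW=0, ERR=3009551545301/34359738368
(4,2): OLD=128540903639451/549755813888 → NEW=255, ERR=-11646828901989/549755813888
(4,3): OLD=529575756750617/4398046511104 → NEW=0, ERR=529575756750617/4398046511104
(4,4): OLD=2253563786955771/35184372088832 → NEW=0, ERR=2253563786955771/35184372088832
(4,5): OLD=77850774870076923/1125899906842624 → NEW=0, ERR=77850774870076923/1125899906842624
(4,6): OLD=2666750054640767309/18014398509481984 → NEW=255, ERR=-1926921565277138611/18014398509481984
Output grid:
  Row 0: #..#.#.  (4 black, running=4)
  Row 1: ##.#...  (4 black, running=8)
  Row 2: ...#...  (6 black, running=14)
  Row 3: .#..##.  (4 black, running=18)
  Row 4: ..#...#  (5 black, running=23)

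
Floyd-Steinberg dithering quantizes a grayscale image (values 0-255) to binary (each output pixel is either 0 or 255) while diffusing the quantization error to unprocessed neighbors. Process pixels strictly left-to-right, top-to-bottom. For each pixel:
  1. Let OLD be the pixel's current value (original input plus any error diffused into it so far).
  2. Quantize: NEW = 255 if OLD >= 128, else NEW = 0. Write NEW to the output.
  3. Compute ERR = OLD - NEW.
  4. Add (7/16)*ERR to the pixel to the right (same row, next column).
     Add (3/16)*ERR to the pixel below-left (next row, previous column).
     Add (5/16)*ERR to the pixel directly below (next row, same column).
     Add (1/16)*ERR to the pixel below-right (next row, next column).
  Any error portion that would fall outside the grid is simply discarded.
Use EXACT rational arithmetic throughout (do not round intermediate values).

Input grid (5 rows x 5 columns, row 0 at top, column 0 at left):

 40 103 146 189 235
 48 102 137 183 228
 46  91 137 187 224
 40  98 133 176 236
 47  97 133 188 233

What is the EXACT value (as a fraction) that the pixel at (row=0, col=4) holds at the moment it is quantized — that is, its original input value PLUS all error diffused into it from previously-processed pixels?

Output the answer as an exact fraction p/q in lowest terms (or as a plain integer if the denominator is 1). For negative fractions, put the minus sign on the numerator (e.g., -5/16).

Answer: 1600327/8192

Derivation:
(0,0): OLD=40 → NEW=0, ERR=40
(0,1): OLD=241/2 → NEW=0, ERR=241/2
(0,2): OLD=6359/32 → NEW=255, ERR=-1801/32
(0,3): OLD=84161/512 → NEW=255, ERR=-46399/512
(0,4): OLD=1600327/8192 → NEW=255, ERR=-488633/8192
Target (0,4): original=235, with diffused error = 1600327/8192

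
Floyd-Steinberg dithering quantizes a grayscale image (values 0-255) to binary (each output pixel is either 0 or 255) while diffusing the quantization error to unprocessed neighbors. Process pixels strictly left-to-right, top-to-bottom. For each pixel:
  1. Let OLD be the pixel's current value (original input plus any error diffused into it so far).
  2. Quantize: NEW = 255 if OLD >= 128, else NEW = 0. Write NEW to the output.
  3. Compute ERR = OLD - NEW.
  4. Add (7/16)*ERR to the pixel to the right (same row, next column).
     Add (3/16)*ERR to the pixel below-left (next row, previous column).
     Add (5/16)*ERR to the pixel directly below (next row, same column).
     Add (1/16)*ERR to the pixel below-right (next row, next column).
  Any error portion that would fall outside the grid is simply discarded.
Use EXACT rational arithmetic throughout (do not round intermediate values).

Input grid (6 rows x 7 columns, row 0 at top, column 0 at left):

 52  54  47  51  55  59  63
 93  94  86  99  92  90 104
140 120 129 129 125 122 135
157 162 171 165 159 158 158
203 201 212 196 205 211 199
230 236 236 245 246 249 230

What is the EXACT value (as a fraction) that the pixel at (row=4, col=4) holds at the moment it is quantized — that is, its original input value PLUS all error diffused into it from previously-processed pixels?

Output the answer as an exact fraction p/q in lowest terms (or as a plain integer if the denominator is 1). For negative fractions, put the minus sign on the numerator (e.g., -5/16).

(0,0): OLD=52 → NEW=0, ERR=52
(0,1): OLD=307/4 → NEW=0, ERR=307/4
(0,2): OLD=5157/64 → NEW=0, ERR=5157/64
(0,3): OLD=88323/1024 → NEW=0, ERR=88323/1024
(0,4): OLD=1519381/16384 → NEW=0, ERR=1519381/16384
(0,5): OLD=26102163/262144 → NEW=0, ERR=26102163/262144
(0,6): OLD=446956293/4194304 → NEW=0, ERR=446956293/4194304
(1,0): OLD=7913/64 → NEW=0, ERR=7913/64
(1,1): OLD=97503/512 → NEW=255, ERR=-33057/512
(1,2): OLD=1702347/16384 → NEW=0, ERR=1702347/16384
(1,3): OLD=12703215/65536 → NEW=255, ERR=-4008465/65536
(1,4): OLD=496106605/4194304 → NEW=0, ERR=496106605/4194304
(1,5): OLD=6665273725/33554432 → NEW=255, ERR=-1891106435/33554432
(1,6): OLD=63816158387/536870912 → NEW=0, ERR=63816158387/536870912
(2,0): OLD=1364229/8192 → NEW=255, ERR=-724731/8192
(2,1): OLD=23154695/262144 → NEW=0, ERR=23154695/262144
(2,2): OLD=774309077/4194304 → NEW=255, ERR=-295238443/4194304
(2,3): OLD=3615893101/33554432 → NEW=0, ERR=3615893101/33554432
(2,4): OLD=52269363261/268435456 → NEW=255, ERR=-16181678019/268435456
(2,5): OLD=925090133759/8589934592 → NEW=0, ERR=925090133759/8589934592
(2,6): OLD=29651059078633/137438953472 → NEW=255, ERR=-5395874056727/137438953472
(3,0): OLD=612012853/4194304 → NEW=255, ERR=-457534667/4194304
(3,1): OLD=4132245649/33554432 → NEW=0, ERR=4132245649/33554432
(3,2): OLD=61366294019/268435456 → NEW=255, ERR=-7084747261/268435456
(3,3): OLD=184067950661/1073741824 → NEW=255, ERR=-89736214459/1073741824
(3,4): OLD=17939436144437/137438953472 → NEW=255, ERR=-17107496990923/137438953472
(3,5): OLD=138613882412783/1099511627776 → NEW=0, ERR=138613882412783/1099511627776
(3,6): OLD=3652439146759281/17592186044416 → NEW=255, ERR=-833568294566799/17592186044416
(4,0): OLD=103080145403/536870912 → NEW=255, ERR=-33821937157/536870912
(4,1): OLD=1719330023871/8589934592 → NEW=255, ERR=-471103297089/8589934592
(4,2): OLD=23609961233809/137438953472 → NEW=255, ERR=-11436971901551/137438953472
(4,3): OLD=119284347976587/1099511627776 → NEW=0, ERR=119284347976587/1099511627776
(4,4): OLD=2040520229468401/8796093022208 → NEW=255, ERR=-202483491194639/8796093022208
Target (4,4): original=205, with diffused error = 2040520229468401/8796093022208

Answer: 2040520229468401/8796093022208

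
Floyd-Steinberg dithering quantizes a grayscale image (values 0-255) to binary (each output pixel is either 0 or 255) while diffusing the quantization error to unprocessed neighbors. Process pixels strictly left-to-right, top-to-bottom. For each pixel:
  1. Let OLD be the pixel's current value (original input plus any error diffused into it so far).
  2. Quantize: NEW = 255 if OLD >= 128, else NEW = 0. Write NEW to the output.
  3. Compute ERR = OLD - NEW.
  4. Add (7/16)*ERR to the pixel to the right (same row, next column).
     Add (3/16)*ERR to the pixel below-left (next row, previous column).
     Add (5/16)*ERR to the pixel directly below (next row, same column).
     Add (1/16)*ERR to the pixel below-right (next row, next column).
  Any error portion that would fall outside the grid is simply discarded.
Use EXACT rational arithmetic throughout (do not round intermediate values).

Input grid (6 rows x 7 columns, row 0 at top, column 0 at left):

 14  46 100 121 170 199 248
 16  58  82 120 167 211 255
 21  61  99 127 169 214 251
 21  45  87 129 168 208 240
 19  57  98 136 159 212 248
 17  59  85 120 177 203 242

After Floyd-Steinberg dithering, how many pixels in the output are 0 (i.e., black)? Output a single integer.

(0,0): OLD=14 → NEW=0, ERR=14
(0,1): OLD=417/8 → NEW=0, ERR=417/8
(0,2): OLD=15719/128 → NEW=0, ERR=15719/128
(0,3): OLD=357841/2048 → NEW=255, ERR=-164399/2048
(0,4): OLD=4419767/32768 → NEW=255, ERR=-3936073/32768
(0,5): OLD=76780801/524288 → NEW=255, ERR=-56912639/524288
(0,6): OLD=1681986311/8388608 → NEW=255, ERR=-457108729/8388608
(1,0): OLD=3859/128 → NEW=0, ERR=3859/128
(1,1): OLD=114053/1024 → NEW=0, ERR=114053/1024
(1,2): OLD=5154793/32768 → NEW=255, ERR=-3201047/32768
(1,3): OLD=4892789/131072 → NEW=0, ERR=4892789/131072
(1,4): OLD=1010185727/8388608 → NEW=0, ERR=1010185727/8388608
(1,5): OLD=14229634351/67108864 → NEW=255, ERR=-2883125969/67108864
(1,6): OLD=228053116385/1073741824 → NEW=255, ERR=-45751048735/1073741824
(2,0): OLD=840583/16384 → NEW=0, ERR=840583/16384
(2,1): OLD=53382973/524288 → NEW=0, ERR=53382973/524288
(2,2): OLD=1065177847/8388608 → NEW=0, ERR=1065177847/8388608
(2,3): OLD=14139339007/67108864 → NEW=255, ERR=-2973421313/67108864
(2,4): OLD=97455789103/536870912 → NEW=255, ERR=-39446293457/536870912
(2,5): OLD=2885644446309/17179869184 → NEW=255, ERR=-1495222195611/17179869184
(2,6): OLD=54129635126803/274877906944 → NEW=255, ERR=-15964231143917/274877906944
(3,0): OLD=470802967/8388608 → NEW=0, ERR=470802967/8388608
(3,1): OLD=8615984203/67108864 → NEW=255, ERR=-8496776117/67108864
(3,2): OLD=37228988177/536870912 → NEW=0, ERR=37228988177/536870912
(3,3): OLD=299900032231/2147483648 → NEW=255, ERR=-247708298009/2147483648
(3,4): OLD=20749554282007/274877906944 → NEW=0, ERR=20749554282007/274877906944
(3,5): OLD=436166791476533/2199023255552 → NEW=255, ERR=-124584138689227/2199023255552
(3,6): OLD=6742202643700203/35184372088832 → NEW=255, ERR=-2229812238951957/35184372088832
(4,0): OLD=13742884985/1073741824 → NEW=0, ERR=13742884985/1073741824
(4,1): OLD=679347357861/17179869184 → NEW=0, ERR=679347357861/17179869184
(4,2): OLD=29529930655691/274877906944 → NEW=0, ERR=29529930655691/274877906944
(4,3): OLD=363810217083433/2199023255552 → NEW=255, ERR=-196940713082327/2199023255552
(4,4): OLD=2209153314299691/17592186044416 → NEW=0, ERR=2209153314299691/17592186044416
(4,5): OLD=136273311661616683/562949953421312 → NEW=255, ERR=-7278926460817877/562949953421312
(4,6): OLD=1972554411329442205/9007199254740992 → NEW=255, ERR=-324281398629510755/9007199254740992
(5,0): OLD=7810397290431/274877906944 → NEW=0, ERR=7810397290431/274877906944
(5,1): OLD=230306642170133/2199023255552 → NEW=0, ERR=230306642170133/2199023255552
(5,2): OLD=2640074835764259/17592186044416 → NEW=255, ERR=-1845932605561821/17592186044416
(5,3): OLD=10747607973958095/140737488355328 → NEW=0, ERR=10747607973958095/140737488355328
(5,4): OLD=2176418219716403461/9007199254740992 → NEW=255, ERR=-120417590242549499/9007199254740992
(5,5): OLD=13994194115934187445/72057594037927936 → NEW=255, ERR=-4380492363737436235/72057594037927936
(5,6): OLD=234440599036529796091/1152921504606846976 → NEW=255, ERR=-59554384638216182789/1152921504606846976
Output grid:
  Row 0: ...####  (3 black, running=3)
  Row 1: ..#..##  (4 black, running=7)
  Row 2: ...####  (3 black, running=10)
  Row 3: .#.#.##  (3 black, running=13)
  Row 4: ...#.##  (4 black, running=17)
  Row 5: ..#.###  (3 black, running=20)

Answer: 20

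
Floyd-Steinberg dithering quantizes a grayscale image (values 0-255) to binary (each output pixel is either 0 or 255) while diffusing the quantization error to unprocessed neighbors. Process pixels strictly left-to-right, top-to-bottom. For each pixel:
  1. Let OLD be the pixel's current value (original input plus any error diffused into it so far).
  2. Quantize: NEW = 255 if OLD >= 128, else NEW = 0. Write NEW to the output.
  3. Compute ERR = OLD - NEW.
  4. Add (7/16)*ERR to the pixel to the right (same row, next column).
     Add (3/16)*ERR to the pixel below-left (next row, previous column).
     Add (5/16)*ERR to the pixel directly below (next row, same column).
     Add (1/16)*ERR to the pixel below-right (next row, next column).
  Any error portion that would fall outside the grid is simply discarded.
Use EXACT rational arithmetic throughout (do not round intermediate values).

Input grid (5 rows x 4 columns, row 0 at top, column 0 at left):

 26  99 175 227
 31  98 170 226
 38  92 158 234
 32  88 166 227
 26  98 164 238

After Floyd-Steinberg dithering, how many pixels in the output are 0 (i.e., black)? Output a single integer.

Answer: 10

Derivation:
(0,0): OLD=26 → NEW=0, ERR=26
(0,1): OLD=883/8 → NEW=0, ERR=883/8
(0,2): OLD=28581/128 → NEW=255, ERR=-4059/128
(0,3): OLD=436483/2048 → NEW=255, ERR=-85757/2048
(1,0): OLD=7657/128 → NEW=0, ERR=7657/128
(1,1): OLD=158047/1024 → NEW=255, ERR=-103073/1024
(1,2): OLD=3771595/32768 → NEW=0, ERR=3771595/32768
(1,3): OLD=136990589/524288 → NEW=255, ERR=3297149/524288
(2,0): OLD=619653/16384 → NEW=0, ERR=619653/16384
(2,1): OLD=53692935/524288 → NEW=0, ERR=53692935/524288
(2,2): OLD=245012035/1048576 → NEW=255, ERR=-22374845/1048576
(2,3): OLD=3922907159/16777216 → NEW=255, ERR=-355282921/16777216
(3,0): OLD=528658741/8388608 → NEW=0, ERR=528658741/8388608
(3,1): OLD=19587472107/134217728 → NEW=255, ERR=-14638048533/134217728
(3,2): OLD=244914646293/2147483648 → NEW=0, ERR=244914646293/2147483648
(3,3): OLD=9240858381587/34359738368 → NEW=255, ERR=479125097747/34359738368
(4,0): OLD=54213128529/2147483648 → NEW=0, ERR=54213128529/2147483648
(4,1): OLD=1722891476851/17179869184 → NEW=0, ERR=1722891476851/17179869184
(4,2): OLD=131563640725779/549755813888 → NEW=255, ERR=-8624091815661/549755813888
(4,3): OLD=2134129653846645/8796093022208 → NEW=255, ERR=-108874066816395/8796093022208
Output grid:
  Row 0: ..##  (2 black, running=2)
  Row 1: .#.#  (2 black, running=4)
  Row 2: ..##  (2 black, running=6)
  Row 3: .#.#  (2 black, running=8)
  Row 4: ..##  (2 black, running=10)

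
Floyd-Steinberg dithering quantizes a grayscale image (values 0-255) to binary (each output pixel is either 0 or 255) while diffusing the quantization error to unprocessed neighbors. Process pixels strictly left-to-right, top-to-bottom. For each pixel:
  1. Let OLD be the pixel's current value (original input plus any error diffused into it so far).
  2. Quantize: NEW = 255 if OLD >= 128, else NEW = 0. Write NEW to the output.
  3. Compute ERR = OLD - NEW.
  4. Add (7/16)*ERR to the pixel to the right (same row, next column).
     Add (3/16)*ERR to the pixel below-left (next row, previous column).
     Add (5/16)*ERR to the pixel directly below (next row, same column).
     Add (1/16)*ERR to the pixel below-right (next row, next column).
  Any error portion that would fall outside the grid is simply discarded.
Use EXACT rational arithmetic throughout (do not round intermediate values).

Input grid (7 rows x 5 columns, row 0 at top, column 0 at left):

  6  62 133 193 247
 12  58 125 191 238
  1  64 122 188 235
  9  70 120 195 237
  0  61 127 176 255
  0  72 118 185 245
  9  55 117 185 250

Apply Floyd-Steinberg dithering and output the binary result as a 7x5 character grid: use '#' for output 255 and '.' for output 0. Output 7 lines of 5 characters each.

Answer: ..###
...##
..###
..#.#
..###
...##
..###

Derivation:
(0,0): OLD=6 → NEW=0, ERR=6
(0,1): OLD=517/8 → NEW=0, ERR=517/8
(0,2): OLD=20643/128 → NEW=255, ERR=-11997/128
(0,3): OLD=311285/2048 → NEW=255, ERR=-210955/2048
(0,4): OLD=6617011/32768 → NEW=255, ERR=-1738829/32768
(1,0): OLD=3327/128 → NEW=0, ERR=3327/128
(1,1): OLD=74105/1024 → NEW=0, ERR=74105/1024
(1,2): OLD=3673197/32768 → NEW=0, ERR=3673197/32768
(1,3): OLD=25171817/131072 → NEW=255, ERR=-8251543/131072
(1,4): OLD=393083675/2097152 → NEW=255, ERR=-141690085/2097152
(2,0): OLD=371779/16384 → NEW=0, ERR=371779/16384
(2,1): OLD=62487441/524288 → NEW=0, ERR=62487441/524288
(2,2): OLD=1693601267/8388608 → NEW=255, ERR=-445493773/8388608
(2,3): OLD=18714040105/134217728 → NEW=255, ERR=-15511480535/134217728
(2,4): OLD=342287886303/2147483648 → NEW=255, ERR=-205320443937/2147483648
(3,0): OLD=322444435/8388608 → NEW=0, ERR=322444435/8388608
(3,1): OLD=7752608407/67108864 → NEW=0, ERR=7752608407/67108864
(3,2): OLD=300057396909/2147483648 → NEW=255, ERR=-247550933331/2147483648
(3,3): OLD=374545783493/4294967296 → NEW=0, ERR=374545783493/4294967296
(3,4): OLD=16358764654393/68719476736 → NEW=255, ERR=-1164701913287/68719476736
(4,0): OLD=36155602621/1073741824 → NEW=0, ERR=36155602621/1073741824
(4,1): OLD=3182432797629/34359738368 → NEW=0, ERR=3182432797629/34359738368
(4,2): OLD=85250377588915/549755813888 → NEW=255, ERR=-54937354952525/549755813888
(4,3): OLD=1311934303824829/8796093022208 → NEW=255, ERR=-931069416838211/8796093022208
(4,4): OLD=29392234152831147/140737488355328 → NEW=255, ERR=-6495825377777493/140737488355328
(5,0): OLD=15332194812247/549755813888 → NEW=0, ERR=15332194812247/549755813888
(5,1): OLD=424469144389701/4398046511104 → NEW=0, ERR=424469144389701/4398046511104
(5,2): OLD=16176097796860909/140737488355328 → NEW=0, ERR=16176097796860909/140737488355328
(5,3): OLD=105444664440390371/562949953421312 → NEW=255, ERR=-38107573682044189/562949953421312
(5,4): OLD=1750505851404038353/9007199254740992 → NEW=255, ERR=-546329958554914607/9007199254740992
(6,0): OLD=2520013923257959/70368744177664 → NEW=0, ERR=2520013923257959/70368744177664
(6,1): OLD=279497583043170185/2251799813685248 → NEW=0, ERR=279497583043170185/2251799813685248
(6,2): OLD=7225977474012844915/36028797018963968 → NEW=255, ERR=-1961365765822966925/36028797018963968
(6,3): OLD=78306376770455853745/576460752303423488 → NEW=255, ERR=-68691115066917135695/576460752303423488
(6,4): OLD=1611157461557288078359/9223372036854775808 → NEW=255, ERR=-740802407840679752681/9223372036854775808
Row 0: ..###
Row 1: ...##
Row 2: ..###
Row 3: ..#.#
Row 4: ..###
Row 5: ...##
Row 6: ..###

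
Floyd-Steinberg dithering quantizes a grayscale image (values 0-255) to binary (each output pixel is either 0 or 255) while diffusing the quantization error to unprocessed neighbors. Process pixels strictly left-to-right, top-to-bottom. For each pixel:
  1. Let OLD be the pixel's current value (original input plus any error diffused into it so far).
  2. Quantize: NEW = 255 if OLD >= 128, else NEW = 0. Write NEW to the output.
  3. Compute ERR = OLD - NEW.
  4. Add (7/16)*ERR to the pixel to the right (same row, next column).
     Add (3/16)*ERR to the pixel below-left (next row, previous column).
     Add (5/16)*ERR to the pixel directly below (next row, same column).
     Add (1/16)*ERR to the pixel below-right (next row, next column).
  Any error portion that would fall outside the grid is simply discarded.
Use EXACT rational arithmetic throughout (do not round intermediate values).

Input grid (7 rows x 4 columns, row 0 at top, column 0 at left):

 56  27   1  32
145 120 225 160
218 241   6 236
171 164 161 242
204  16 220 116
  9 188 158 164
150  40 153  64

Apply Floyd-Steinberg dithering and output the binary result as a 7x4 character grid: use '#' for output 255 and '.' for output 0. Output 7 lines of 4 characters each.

Answer: ....
#.##
##.#
#.##
#.#.
.#.#
#.#.

Derivation:
(0,0): OLD=56 → NEW=0, ERR=56
(0,1): OLD=103/2 → NEW=0, ERR=103/2
(0,2): OLD=753/32 → NEW=0, ERR=753/32
(0,3): OLD=21655/512 → NEW=0, ERR=21655/512
(1,0): OLD=5509/32 → NEW=255, ERR=-2651/32
(1,1): OLD=27587/256 → NEW=0, ERR=27587/256
(1,2): OLD=2380991/8192 → NEW=255, ERR=292031/8192
(1,3): OLD=24940905/131072 → NEW=255, ERR=-8482455/131072
(2,0): OLD=869649/4096 → NEW=255, ERR=-174831/4096
(2,1): OLD=33752075/131072 → NEW=255, ERR=328715/131072
(2,2): OLD=3365447/262144 → NEW=0, ERR=3365447/262144
(2,3): OLD=937934315/4194304 → NEW=255, ERR=-131613205/4194304
(3,0): OLD=331626177/2097152 → NEW=255, ERR=-203147583/2097152
(3,1): OLD=4098448223/33554432 → NEW=0, ERR=4098448223/33554432
(3,2): OLD=114204674593/536870912 → NEW=255, ERR=-22697407967/536870912
(3,3): OLD=1842542299751/8589934592 → NEW=255, ERR=-347891021209/8589934592
(4,0): OLD=105565204077/536870912 → NEW=255, ERR=-31336878483/536870912
(4,1): OLD=62929328391/4294967296 → NEW=0, ERR=62929328391/4294967296
(4,2): OLD=29307317405415/137438953472 → NEW=255, ERR=-5739615729945/137438953472
(4,3): OLD=181267569398145/2199023255552 → NEW=0, ERR=181267569398145/2199023255552
(5,0): OLD=-446211863523/68719476736 → NEW=0, ERR=-446211863523/68719476736
(5,1): OLD=391997010415531/2199023255552 → NEW=255, ERR=-168753919750229/2199023255552
(5,2): OLD=140459581803715/1099511627776 → NEW=0, ERR=140459581803715/1099511627776
(5,3): OLD=8551175163132063/35184372088832 → NEW=255, ERR=-420839719520097/35184372088832
(6,0): OLD=4700000155910433/35184372088832 → NEW=255, ERR=-4272014726741727/35184372088832
(6,1): OLD=-7630759151325065/562949953421312 → NEW=0, ERR=-7630759151325065/562949953421312
(6,2): OLD=1620861391340583441/9007199254740992 → NEW=255, ERR=-675974418618369519/9007199254740992
(6,3): OLD=5103521159676498295/144115188075855872 → NEW=0, ERR=5103521159676498295/144115188075855872
Row 0: ....
Row 1: #.##
Row 2: ##.#
Row 3: #.##
Row 4: #.#.
Row 5: .#.#
Row 6: #.#.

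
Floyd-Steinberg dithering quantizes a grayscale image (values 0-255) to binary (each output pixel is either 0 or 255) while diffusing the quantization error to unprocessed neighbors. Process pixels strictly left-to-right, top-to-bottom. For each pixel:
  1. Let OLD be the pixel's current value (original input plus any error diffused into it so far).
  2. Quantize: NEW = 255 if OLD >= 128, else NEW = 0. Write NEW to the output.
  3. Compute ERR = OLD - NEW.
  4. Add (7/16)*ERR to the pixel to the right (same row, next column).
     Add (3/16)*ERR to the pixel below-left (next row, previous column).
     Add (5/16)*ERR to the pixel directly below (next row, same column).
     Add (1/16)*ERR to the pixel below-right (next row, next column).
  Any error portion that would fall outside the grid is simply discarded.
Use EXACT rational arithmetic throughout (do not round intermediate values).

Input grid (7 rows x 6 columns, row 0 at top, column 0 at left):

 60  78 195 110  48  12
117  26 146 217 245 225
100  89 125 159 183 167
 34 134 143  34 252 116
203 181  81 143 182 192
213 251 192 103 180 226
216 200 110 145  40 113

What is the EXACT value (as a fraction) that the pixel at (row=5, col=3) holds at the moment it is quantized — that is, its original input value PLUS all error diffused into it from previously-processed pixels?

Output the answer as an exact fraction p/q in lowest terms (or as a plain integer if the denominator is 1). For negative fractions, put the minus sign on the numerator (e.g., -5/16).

(0,0): OLD=60 → NEW=0, ERR=60
(0,1): OLD=417/4 → NEW=0, ERR=417/4
(0,2): OLD=15399/64 → NEW=255, ERR=-921/64
(0,3): OLD=106193/1024 → NEW=0, ERR=106193/1024
(0,4): OLD=1529783/16384 → NEW=0, ERR=1529783/16384
(0,5): OLD=13854209/262144 → NEW=0, ERR=13854209/262144
(1,0): OLD=9939/64 → NEW=255, ERR=-6381/64
(1,1): OLD=8197/512 → NEW=0, ERR=8197/512
(1,2): OLD=2858473/16384 → NEW=255, ERR=-1319447/16384
(1,3): OLD=15124533/65536 → NEW=255, ERR=-1587147/65536
(1,4): OLD=1174295039/4194304 → NEW=255, ERR=104747519/4194304
(1,5): OLD=17332688201/67108864 → NEW=255, ERR=219927881/67108864
(2,0): OLD=588551/8192 → NEW=0, ERR=588551/8192
(2,1): OLD=27290173/262144 → NEW=0, ERR=27290173/262144
(2,2): OLD=594914551/4194304 → NEW=255, ERR=-474632969/4194304
(2,3): OLD=3408227839/33554432 → NEW=0, ERR=3408227839/33554432
(2,4): OLD=251624290173/1073741824 → NEW=255, ERR=-22179874947/1073741824
(2,5): OLD=2758188624443/17179869184 → NEW=255, ERR=-1622678017477/17179869184
(3,0): OLD=318645015/4194304 → NEW=0, ERR=318645015/4194304
(3,1): OLD=6141877963/33554432 → NEW=255, ERR=-2414502197/33554432
(3,2): OLD=27301765969/268435456 → NEW=0, ERR=27301765969/268435456
(3,3): OLD=1705835788723/17179869184 → NEW=0, ERR=1705835788723/17179869184
(3,4): OLD=38156335838163/137438953472 → NEW=255, ERR=3109402702803/137438953472
(3,5): OLD=209106371871357/2199023255552 → NEW=0, ERR=209106371871357/2199023255552
(4,0): OLD=114487089145/536870912 → NEW=255, ERR=-22414993415/536870912
(4,1): OLD=1409310189221/8589934592 → NEW=255, ERR=-781123131739/8589934592
(4,2): OLD=23947233969503/274877906944 → NEW=0, ERR=23947233969503/274877906944
(4,3): OLD=979631576541307/4398046511104 → NEW=255, ERR=-141870283790213/4398046511104
(4,4): OLD=14002856079393067/70368744177664 → NEW=255, ERR=-3941173685911253/70368744177664
(4,5): OLD=223633599995657293/1125899906842624 → NEW=255, ERR=-63470876249211827/1125899906842624
(5,0): OLD=25137928221119/137438953472 → NEW=255, ERR=-9909004914241/137438953472
(5,1): OLD=900569129689519/4398046511104 → NEW=255, ERR=-220932730642001/4398046511104
(5,2): OLD=6527251295178357/35184372088832 → NEW=255, ERR=-2444763587473803/35184372088832
(5,3): OLD=64698348315398999/1125899906842624 → NEW=0, ERR=64698348315398999/1125899906842624
Target (5,3): original=103, with diffused error = 64698348315398999/1125899906842624

Answer: 64698348315398999/1125899906842624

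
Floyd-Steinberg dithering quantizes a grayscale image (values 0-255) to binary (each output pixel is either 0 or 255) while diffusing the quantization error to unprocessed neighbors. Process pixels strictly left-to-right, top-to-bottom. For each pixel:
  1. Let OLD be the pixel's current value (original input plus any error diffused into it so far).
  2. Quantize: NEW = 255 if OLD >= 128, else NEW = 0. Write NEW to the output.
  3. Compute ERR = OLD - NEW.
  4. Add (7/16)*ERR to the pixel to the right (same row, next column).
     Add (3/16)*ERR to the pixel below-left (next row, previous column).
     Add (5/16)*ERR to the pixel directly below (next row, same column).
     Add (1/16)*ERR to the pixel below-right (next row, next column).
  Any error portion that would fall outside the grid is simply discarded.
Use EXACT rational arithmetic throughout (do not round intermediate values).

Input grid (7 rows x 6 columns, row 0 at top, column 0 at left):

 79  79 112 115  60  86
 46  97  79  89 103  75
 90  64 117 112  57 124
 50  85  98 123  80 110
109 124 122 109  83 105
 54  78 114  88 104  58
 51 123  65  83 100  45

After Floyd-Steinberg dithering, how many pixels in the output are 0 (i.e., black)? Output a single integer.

Answer: 29

Derivation:
(0,0): OLD=79 → NEW=0, ERR=79
(0,1): OLD=1817/16 → NEW=0, ERR=1817/16
(0,2): OLD=41391/256 → NEW=255, ERR=-23889/256
(0,3): OLD=303817/4096 → NEW=0, ERR=303817/4096
(0,4): OLD=6058879/65536 → NEW=0, ERR=6058879/65536
(0,5): OLD=132589689/1048576 → NEW=0, ERR=132589689/1048576
(1,0): OLD=23547/256 → NEW=0, ERR=23547/256
(1,1): OLD=328029/2048 → NEW=255, ERR=-194211/2048
(1,2): OLD=1923873/65536 → NEW=0, ERR=1923873/65536
(1,3): OLD=35789197/262144 → NEW=255, ERR=-31057523/262144
(1,4): OLD=1818699143/16777216 → NEW=0, ERR=1818699143/16777216
(1,5): OLD=45021801345/268435456 → NEW=255, ERR=-23429239935/268435456
(2,0): OLD=3308367/32768 → NEW=0, ERR=3308367/32768
(2,1): OLD=94151893/1048576 → NEW=0, ERR=94151893/1048576
(2,2): OLD=2303781055/16777216 → NEW=255, ERR=-1974409025/16777216
(2,3): OLD=6127054727/134217728 → NEW=0, ERR=6127054727/134217728
(2,4): OLD=373997210133/4294967296 → NEW=0, ERR=373997210133/4294967296
(2,5): OLD=9730443372003/68719476736 → NEW=255, ERR=-7793023195677/68719476736
(3,0): OLD=1650655199/16777216 → NEW=0, ERR=1650655199/16777216
(3,1): OLD=18837204211/134217728 → NEW=255, ERR=-15388316429/134217728
(3,2): OLD=27095713993/1073741824 → NEW=0, ERR=27095713993/1073741824
(3,3): OLD=10808047306651/68719476736 → NEW=255, ERR=-6715419261029/68719476736
(3,4): OLD=25315377319355/549755813888 → NEW=0, ERR=25315377319355/549755813888
(3,5): OLD=880928588748309/8796093022208 → NEW=0, ERR=880928588748309/8796093022208
(4,0): OLD=253936976305/2147483648 → NEW=0, ERR=253936976305/2147483648
(4,1): OLD=5180959226877/34359738368 → NEW=255, ERR=-3580774056963/34359738368
(4,2): OLD=64655134474215/1099511627776 → NEW=0, ERR=64655134474215/1099511627776
(4,3): OLD=2012538954323491/17592186044416 → NEW=0, ERR=2012538954323491/17592186044416
(4,4): OLD=45067080320012115/281474976710656 → NEW=255, ERR=-26709038741205165/281474976710656
(4,5): OLD=439824737072705125/4503599627370496 → NEW=0, ERR=439824737072705125/4503599627370496
(5,0): OLD=39259449883463/549755813888 → NEW=0, ERR=39259449883463/549755813888
(5,1): OLD=1672880096009655/17592186044416 → NEW=0, ERR=1672880096009655/17592186044416
(5,2): OLD=26587489660412493/140737488355328 → NEW=255, ERR=-9300569870196147/140737488355328
(5,3): OLD=363536503573520415/4503599627370496 → NEW=0, ERR=363536503573520415/4503599627370496
(5,4): OLD=1217088298648458015/9007199254740992 → NEW=255, ERR=-1079747511310494945/9007199254740992
(5,5): OLD=4344006460234661931/144115188075855872 → NEW=0, ERR=4344006460234661931/144115188075855872
(6,0): OLD=25655376081626501/281474976710656 → NEW=0, ERR=25655376081626501/281474976710656
(6,1): OLD=831658213537885089/4503599627370496 → NEW=255, ERR=-316759691441591391/4503599627370496
(6,2): OLD=624300352110456377/18014398509481984 → NEW=0, ERR=624300352110456377/18014398509481984
(6,3): OLD=27894995745587601205/288230376151711744 → NEW=0, ERR=27894995745587601205/288230376151711744
(6,4): OLD=533004345242286085781/4611686018427387904 → NEW=0, ERR=533004345242286085781/4611686018427387904
(6,5): OLD=7193654657810294388467/73786976294838206464 → NEW=0, ERR=7193654657810294388467/73786976294838206464
Output grid:
  Row 0: ..#...  (5 black, running=5)
  Row 1: .#.#.#  (3 black, running=8)
  Row 2: ..#..#  (4 black, running=12)
  Row 3: .#.#..  (4 black, running=16)
  Row 4: .#..#.  (4 black, running=20)
  Row 5: ..#.#.  (4 black, running=24)
  Row 6: .#....  (5 black, running=29)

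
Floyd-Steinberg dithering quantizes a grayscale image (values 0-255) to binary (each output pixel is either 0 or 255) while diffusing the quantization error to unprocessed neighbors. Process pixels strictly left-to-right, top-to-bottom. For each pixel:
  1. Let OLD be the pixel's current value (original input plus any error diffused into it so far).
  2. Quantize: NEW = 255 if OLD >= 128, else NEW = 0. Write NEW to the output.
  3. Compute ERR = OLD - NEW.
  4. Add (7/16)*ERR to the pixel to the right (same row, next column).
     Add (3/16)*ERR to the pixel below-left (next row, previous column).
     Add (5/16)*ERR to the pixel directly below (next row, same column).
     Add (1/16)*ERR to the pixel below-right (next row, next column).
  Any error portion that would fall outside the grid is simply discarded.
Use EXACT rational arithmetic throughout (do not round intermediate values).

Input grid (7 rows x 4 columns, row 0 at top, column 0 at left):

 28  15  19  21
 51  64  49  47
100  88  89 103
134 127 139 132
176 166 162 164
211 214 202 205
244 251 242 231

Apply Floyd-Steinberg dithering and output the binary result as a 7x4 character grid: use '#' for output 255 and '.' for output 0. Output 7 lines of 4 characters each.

(0,0): OLD=28 → NEW=0, ERR=28
(0,1): OLD=109/4 → NEW=0, ERR=109/4
(0,2): OLD=1979/64 → NEW=0, ERR=1979/64
(0,3): OLD=35357/1024 → NEW=0, ERR=35357/1024
(1,0): OLD=4151/64 → NEW=0, ERR=4151/64
(1,1): OLD=55521/512 → NEW=0, ERR=55521/512
(1,2): OLD=1872405/16384 → NEW=0, ERR=1872405/16384
(1,3): OLD=28762787/262144 → NEW=0, ERR=28762787/262144
(2,0): OLD=1151803/8192 → NEW=255, ERR=-937157/8192
(2,1): OLD=25511705/262144 → NEW=0, ERR=25511705/262144
(2,2): OLD=102047813/524288 → NEW=255, ERR=-31645627/524288
(2,3): OLD=990052065/8388608 → NEW=0, ERR=990052065/8388608
(3,0): OLD=488626731/4194304 → NEW=0, ERR=488626731/4194304
(3,1): OLD=12744829813/67108864 → NEW=255, ERR=-4367930507/67108864
(3,2): OLD=128713644747/1073741824 → NEW=0, ERR=128713644747/1073741824
(3,3): OLD=3737561323021/17179869184 → NEW=255, ERR=-643305318899/17179869184
(4,0): OLD=214964907983/1073741824 → NEW=255, ERR=-58839257137/1073741824
(4,1): OLD=1300889210701/8589934592 → NEW=255, ERR=-889544110259/8589934592
(4,2): OLD=39325588794573/274877906944 → NEW=255, ERR=-30768277476147/274877906944
(4,3): OLD=487387953031339/4398046511104 → NEW=0, ERR=487387953031339/4398046511104
(5,0): OLD=23977416566335/137438953472 → NEW=255, ERR=-11069516569025/137438953472
(5,1): OLD=536513981512953/4398046511104 → NEW=0, ERR=536513981512953/4398046511104
(5,2): OLD=516104352219639/2199023255552 → NEW=255, ERR=-44646577946121/2199023255552
(5,3): OLD=15745187790713769/70368744177664 → NEW=255, ERR=-2198841974590551/70368744177664
(6,0): OLD=17008392872844875/70368744177664 → NEW=255, ERR=-935636892459445/70368744177664
(6,1): OLD=309018872925150333/1125899906842624 → NEW=255, ERR=21914396680281213/1125899906842624
(6,2): OLD=4430393141001508379/18014398509481984 → NEW=255, ERR=-163278478916397541/18014398509481984
(6,3): OLD=62258005044620101565/288230376151711744 → NEW=255, ERR=-11240740874066393155/288230376151711744
Row 0: ....
Row 1: ....
Row 2: #.#.
Row 3: .#.#
Row 4: ###.
Row 5: #.##
Row 6: ####

Answer: ....
....
#.#.
.#.#
###.
#.##
####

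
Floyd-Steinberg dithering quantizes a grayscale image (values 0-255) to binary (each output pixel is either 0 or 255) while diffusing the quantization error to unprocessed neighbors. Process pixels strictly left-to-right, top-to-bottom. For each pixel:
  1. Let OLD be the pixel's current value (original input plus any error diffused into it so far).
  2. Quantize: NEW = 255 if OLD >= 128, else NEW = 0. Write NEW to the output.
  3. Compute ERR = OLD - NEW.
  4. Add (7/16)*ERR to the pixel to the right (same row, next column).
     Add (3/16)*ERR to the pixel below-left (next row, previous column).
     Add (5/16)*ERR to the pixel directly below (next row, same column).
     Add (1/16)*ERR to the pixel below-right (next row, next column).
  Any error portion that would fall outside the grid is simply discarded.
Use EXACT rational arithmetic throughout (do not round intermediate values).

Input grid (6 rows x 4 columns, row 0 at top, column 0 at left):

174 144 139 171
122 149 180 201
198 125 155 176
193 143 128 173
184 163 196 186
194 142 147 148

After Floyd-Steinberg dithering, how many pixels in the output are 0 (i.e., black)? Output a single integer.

Answer: 8

Derivation:
(0,0): OLD=174 → NEW=255, ERR=-81
(0,1): OLD=1737/16 → NEW=0, ERR=1737/16
(0,2): OLD=47743/256 → NEW=255, ERR=-17537/256
(0,3): OLD=577657/4096 → NEW=255, ERR=-466823/4096
(1,0): OLD=29963/256 → NEW=0, ERR=29963/256
(1,1): OLD=442829/2048 → NEW=255, ERR=-79411/2048
(1,2): OLD=8325969/65536 → NEW=0, ERR=8325969/65536
(1,3): OLD=227210247/1048576 → NEW=255, ERR=-40176633/1048576
(2,0): OLD=7448351/32768 → NEW=255, ERR=-907489/32768
(2,1): OLD=138309829/1048576 → NEW=255, ERR=-129077051/1048576
(2,2): OLD=275227289/2097152 → NEW=255, ERR=-259546471/2097152
(2,3): OLD=3953419413/33554432 → NEW=0, ERR=3953419413/33554432
(3,0): OLD=2705573295/16777216 → NEW=255, ERR=-1572616785/16777216
(3,1): OLD=10358038961/268435456 → NEW=0, ERR=10358038961/268435456
(3,2): OLD=517990686031/4294967296 → NEW=0, ERR=517990686031/4294967296
(3,3): OLD=17513041529257/68719476736 → NEW=255, ERR=-10425038423/68719476736
(4,0): OLD=695538756547/4294967296 → NEW=255, ERR=-399677903933/4294967296
(4,1): OLD=5191777329225/34359738368 → NEW=255, ERR=-3569955954615/34359738368
(4,2): OLD=209584533420713/1099511627776 → NEW=255, ERR=-70790931662167/1099511627776
(4,3): OLD=2908381695176303/17592186044416 → NEW=255, ERR=-1577625746149777/17592186044416
(5,0): OLD=79955643873107/549755813888 → NEW=255, ERR=-60232088668333/549755813888
(5,1): OLD=768957885818661/17592186044416 → NEW=0, ERR=768957885818661/17592186044416
(5,2): OLD=1079236173656609/8796093022208 → NEW=0, ERR=1079236173656609/8796093022208
(5,3): OLD=47746819347026057/281474976710656 → NEW=255, ERR=-24029299714191223/281474976710656
Output grid:
  Row 0: #.##  (1 black, running=1)
  Row 1: .#.#  (2 black, running=3)
  Row 2: ###.  (1 black, running=4)
  Row 3: #..#  (2 black, running=6)
  Row 4: ####  (0 black, running=6)
  Row 5: #..#  (2 black, running=8)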